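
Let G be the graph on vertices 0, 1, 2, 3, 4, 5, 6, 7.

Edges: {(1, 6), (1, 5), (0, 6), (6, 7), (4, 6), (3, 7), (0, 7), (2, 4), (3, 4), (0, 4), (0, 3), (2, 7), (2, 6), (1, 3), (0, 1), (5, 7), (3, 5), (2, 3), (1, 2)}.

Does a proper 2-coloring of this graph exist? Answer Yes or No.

2, 3, 7 are mutually adjacent, so at least 3 colors are needed.
So 2 colors are not enough.

No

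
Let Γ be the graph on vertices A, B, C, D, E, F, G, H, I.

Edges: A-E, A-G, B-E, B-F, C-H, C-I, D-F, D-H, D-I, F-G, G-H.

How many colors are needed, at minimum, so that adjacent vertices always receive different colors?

The cycle E-A-G-F-B-E has odd length 5, so it cannot be 2-colored; at least 3 colors are needed.
3 colors suffice: color 1 → {B, C, D, G}; color 2 → {E, F, H, I}; color 3 → {A}. No two adjacent vertices share a color.

3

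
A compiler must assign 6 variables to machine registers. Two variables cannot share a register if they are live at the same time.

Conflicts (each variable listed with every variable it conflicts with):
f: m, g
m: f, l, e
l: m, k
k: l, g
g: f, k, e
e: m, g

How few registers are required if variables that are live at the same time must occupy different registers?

3

The cycle e-m-l-k-g-e has odd length 5, so it cannot be 2-colored; at least 3 registers are needed.
3 registers suffice: register 1 → {m, g}; register 2 → {f, l, e}; register 3 → {k}. Every pair that conflicts lands in different registers.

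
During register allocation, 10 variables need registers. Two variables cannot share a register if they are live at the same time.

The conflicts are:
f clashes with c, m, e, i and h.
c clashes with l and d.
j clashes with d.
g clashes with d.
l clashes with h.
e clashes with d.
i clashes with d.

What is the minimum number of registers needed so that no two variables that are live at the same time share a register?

2

f and m conflict, so at least 2 registers are needed.
2 registers suffice: register 1 → {f, l, d}; register 2 → {c, m, j, g, e, i, h}. No two conflicting variables share a register.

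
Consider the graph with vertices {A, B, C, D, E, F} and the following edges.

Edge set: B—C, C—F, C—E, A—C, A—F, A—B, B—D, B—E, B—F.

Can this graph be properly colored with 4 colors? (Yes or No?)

The chromatic number is 4. A, B, C, F form a clique, so at least 4 colors are needed.
4 colors suffice: color red → {B}; color blue → {C, D}; color green → {A, E}; color yellow → {F}.
That is already a proper 4-coloring.

Yes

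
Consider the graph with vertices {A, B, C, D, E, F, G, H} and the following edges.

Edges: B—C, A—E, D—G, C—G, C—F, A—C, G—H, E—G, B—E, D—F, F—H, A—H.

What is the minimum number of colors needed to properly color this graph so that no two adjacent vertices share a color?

2

B and E are adjacent, so at least 2 colors are needed.
2 colors suffice: color red → {C, D, E, H}; color blue → {A, B, F, G}. No two adjacent vertices share a color.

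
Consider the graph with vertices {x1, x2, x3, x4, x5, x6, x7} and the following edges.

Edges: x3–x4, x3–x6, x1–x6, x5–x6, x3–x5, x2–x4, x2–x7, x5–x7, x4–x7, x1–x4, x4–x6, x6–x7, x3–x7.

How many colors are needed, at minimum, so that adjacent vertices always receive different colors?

x3, x5, x6, x7 form a clique, so at least 4 colors are needed.
One proper 4-coloring: x1=2, x2=1, x3=4, x4=3, x5=3, x6=1, x7=2. Every edge joins two different colors.

4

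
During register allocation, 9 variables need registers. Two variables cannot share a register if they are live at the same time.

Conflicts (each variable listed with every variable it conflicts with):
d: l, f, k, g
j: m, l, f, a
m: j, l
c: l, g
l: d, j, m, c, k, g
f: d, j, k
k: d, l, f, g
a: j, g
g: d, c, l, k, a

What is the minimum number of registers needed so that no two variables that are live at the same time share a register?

4

d, l, k, g are mutually in conflict, so at least 4 registers are needed.
4 registers suffice: register 1 → {l, f, a}; register 2 → {j, g}; register 3 → {d, m, c}; register 4 → {k}. Each listed conflict is separated.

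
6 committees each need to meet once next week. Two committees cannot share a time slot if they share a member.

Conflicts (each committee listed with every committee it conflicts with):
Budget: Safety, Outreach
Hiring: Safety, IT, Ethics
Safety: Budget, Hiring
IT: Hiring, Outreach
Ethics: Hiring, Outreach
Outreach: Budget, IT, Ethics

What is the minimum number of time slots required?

3

The cycle Outreach-Ethics-Hiring-Safety-Budget-Outreach has odd length 5, so it cannot be 2-colored; at least 3 time slots are needed.
3 time slots suffice: Budget=3, Hiring=1, Safety=2, IT=2, Ethics=2, Outreach=1. Every pair that conflicts lands in different time slots.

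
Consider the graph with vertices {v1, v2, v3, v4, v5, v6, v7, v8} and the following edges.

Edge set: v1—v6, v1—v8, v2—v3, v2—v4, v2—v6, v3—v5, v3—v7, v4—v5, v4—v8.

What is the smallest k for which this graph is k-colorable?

The cycle v1-v6-v2-v4-v8-v1 has odd length 5, so it cannot be 2-colored; at least 3 colors are needed.
3 colors suffice: color 1 → {v1, v3, v4}; color 2 → {v2, v5, v7, v8}; color 3 → {v6}. Every edge joins two different colors.

3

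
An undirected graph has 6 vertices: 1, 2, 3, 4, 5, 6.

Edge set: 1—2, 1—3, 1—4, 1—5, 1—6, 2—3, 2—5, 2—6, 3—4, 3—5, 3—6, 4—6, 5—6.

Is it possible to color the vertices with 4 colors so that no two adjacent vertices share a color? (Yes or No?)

No

1, 2, 3, 5, 6 are mutually adjacent (a clique of size 5), so at least 5 colors are needed.
So 4 colors are not enough.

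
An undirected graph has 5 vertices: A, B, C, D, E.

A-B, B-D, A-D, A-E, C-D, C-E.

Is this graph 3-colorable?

The chromatic number is 3. A, B, D are pairwise adjacent, so at least 3 colors are needed.
3 colors suffice: color 1 → {D, E}; color 2 → {A, C}; color 3 → {B}.
That is already a proper 3-coloring.

Yes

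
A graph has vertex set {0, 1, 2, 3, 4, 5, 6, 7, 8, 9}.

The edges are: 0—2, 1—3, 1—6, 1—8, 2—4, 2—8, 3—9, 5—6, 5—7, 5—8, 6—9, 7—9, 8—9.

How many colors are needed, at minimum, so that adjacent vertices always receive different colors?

5 and 7 are adjacent, so at least 2 colors are needed.
One proper 2-coloring: 0=b, 1=a, 2=a, 3=b, 4=b, 5=a, 6=b, 7=b, 8=b, 9=a. Every edge joins two different colors.

2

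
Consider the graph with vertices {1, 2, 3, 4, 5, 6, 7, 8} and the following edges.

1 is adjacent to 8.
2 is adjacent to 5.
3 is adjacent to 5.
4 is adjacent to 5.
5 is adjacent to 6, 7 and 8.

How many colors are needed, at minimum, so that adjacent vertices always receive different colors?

3 and 5 are adjacent, so at least 2 colors are needed.
2 colors suffice: color a → {1, 5}; color b → {2, 3, 4, 6, 7, 8}. No two adjacent vertices share a color.

2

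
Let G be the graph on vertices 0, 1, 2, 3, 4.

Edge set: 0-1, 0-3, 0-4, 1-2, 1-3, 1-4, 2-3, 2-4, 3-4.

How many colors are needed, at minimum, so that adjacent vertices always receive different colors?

4

1, 2, 3, 4 are mutually adjacent (a clique of size 4), so at least 4 colors are needed.
4 colors suffice: color a → {3}; color b → {1}; color c → {4}; color d → {0, 2}. Every edge joins two different colors.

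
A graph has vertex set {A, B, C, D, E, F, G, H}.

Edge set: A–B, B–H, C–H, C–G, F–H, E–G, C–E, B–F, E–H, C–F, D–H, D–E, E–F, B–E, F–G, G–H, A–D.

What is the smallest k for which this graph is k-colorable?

C, E, F, G, H form a clique, so at least 5 colors are needed.
5 colors suffice: A=1, B=4, C=4, D=3, E=2, F=3, G=5, H=1. Every edge joins two different colors.

5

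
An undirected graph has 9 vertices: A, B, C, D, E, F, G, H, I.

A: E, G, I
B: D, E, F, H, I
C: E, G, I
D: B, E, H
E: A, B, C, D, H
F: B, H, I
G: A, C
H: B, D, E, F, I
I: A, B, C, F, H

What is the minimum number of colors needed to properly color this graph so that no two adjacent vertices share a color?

B, D, E, H are mutually adjacent (a clique of size 4), so at least 4 colors are needed.
4 colors suffice: A=blue, B=blue, C=blue, D=yellow, E=red, F=yellow, G=red, H=green, I=red. No two adjacent vertices share a color.

4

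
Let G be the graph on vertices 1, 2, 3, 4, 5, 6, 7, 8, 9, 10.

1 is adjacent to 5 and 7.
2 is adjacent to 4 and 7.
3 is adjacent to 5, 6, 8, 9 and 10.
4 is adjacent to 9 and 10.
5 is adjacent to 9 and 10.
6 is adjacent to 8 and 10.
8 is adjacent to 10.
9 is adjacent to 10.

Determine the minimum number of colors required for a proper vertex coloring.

4

3, 5, 9, 10 are pairwise adjacent (a clique of size 4), so at least 4 colors are needed.
One proper 4-coloring: 1=blue, 2=green, 3=blue, 4=blue, 5=green, 6=yellow, 7=red, 8=green, 9=yellow, 10=red. No two adjacent vertices share a color.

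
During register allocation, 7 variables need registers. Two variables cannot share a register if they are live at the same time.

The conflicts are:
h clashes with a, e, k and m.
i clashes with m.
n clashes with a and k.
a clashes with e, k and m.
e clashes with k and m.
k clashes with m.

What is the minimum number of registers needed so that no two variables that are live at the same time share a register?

h, a, e, k, m pairwise conflict, so at least 5 registers are needed.
A valid assignment using 5 registers: h=5, i=1, n=3, a=1, e=4, k=2, m=3. No two conflicting variables share a register.

5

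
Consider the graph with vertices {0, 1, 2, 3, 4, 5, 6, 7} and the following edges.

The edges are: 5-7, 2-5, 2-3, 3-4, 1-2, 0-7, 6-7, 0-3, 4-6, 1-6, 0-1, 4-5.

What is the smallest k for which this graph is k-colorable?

The cycle 2-3-0-7-5-2 has odd length 5, so it cannot be 2-colored; at least 3 colors are needed.
A valid assignment using 3 colors: 0=a, 1=c, 2=a, 3=b, 4=a, 5=b, 6=b, 7=c. Each edge has distinct colors on its endpoints.

3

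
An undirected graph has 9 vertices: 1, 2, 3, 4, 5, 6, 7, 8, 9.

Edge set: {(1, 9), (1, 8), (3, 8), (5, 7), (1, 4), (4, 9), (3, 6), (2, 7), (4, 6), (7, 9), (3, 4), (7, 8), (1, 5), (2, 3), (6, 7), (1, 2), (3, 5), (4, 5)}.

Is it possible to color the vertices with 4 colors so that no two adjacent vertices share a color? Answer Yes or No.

The chromatic number is 3. 3, 4, 5 are mutually adjacent, so at least 3 colors are needed.
3 colors suffice: color a → {1, 3, 7}; color b → {2, 4, 8}; color c → {5, 6, 9}.
Since 4 ≥ 3, a proper 4-coloring certainly exists.

Yes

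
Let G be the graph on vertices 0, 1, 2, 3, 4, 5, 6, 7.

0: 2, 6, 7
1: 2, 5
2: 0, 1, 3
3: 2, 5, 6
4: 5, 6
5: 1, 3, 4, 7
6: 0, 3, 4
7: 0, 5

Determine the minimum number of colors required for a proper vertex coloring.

The cycle 0-7-5-1-2-0 has odd length 5, so it cannot be 2-colored; at least 3 colors are needed.
3 colors suffice: 0=blue, 1=blue, 2=red, 3=blue, 4=blue, 5=red, 6=red, 7=green. Every edge joins two different colors.

3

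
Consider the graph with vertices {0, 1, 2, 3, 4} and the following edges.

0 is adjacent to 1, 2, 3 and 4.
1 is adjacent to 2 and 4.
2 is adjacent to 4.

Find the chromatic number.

4

0, 1, 2, 4 are pairwise adjacent (a clique of size 4), so at least 4 colors are needed.
4 colors suffice: color a → {0}; color b → {1, 3}; color c → {2}; color d → {4}. No two adjacent vertices share a color.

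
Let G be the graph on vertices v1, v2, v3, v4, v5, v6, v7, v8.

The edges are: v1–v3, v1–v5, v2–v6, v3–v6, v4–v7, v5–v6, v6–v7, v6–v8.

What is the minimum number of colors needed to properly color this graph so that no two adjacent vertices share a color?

v1 and v5 are adjacent, so at least 2 colors are needed.
2 colors suffice: color red → {v1, v4, v6}; color blue → {v2, v3, v5, v7, v8}. Each edge has distinct colors on its endpoints.

2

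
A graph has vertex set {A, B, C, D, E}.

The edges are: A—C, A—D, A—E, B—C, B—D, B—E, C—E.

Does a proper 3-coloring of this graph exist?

The chromatic number is 3. A, C, E are mutually adjacent, so at least 3 colors are needed.
3 colors suffice: A=red, B=red, C=blue, D=blue, E=green.
That is already a proper 3-coloring.

Yes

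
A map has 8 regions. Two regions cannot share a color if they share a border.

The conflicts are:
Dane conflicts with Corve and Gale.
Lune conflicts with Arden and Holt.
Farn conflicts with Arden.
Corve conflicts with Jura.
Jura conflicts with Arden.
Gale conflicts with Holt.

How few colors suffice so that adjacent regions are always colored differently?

The cycle Gale-Holt-Lune-Arden-Jura-Corve-Dane-Gale has odd length 7, so it cannot be 2-colored; at least 3 colors are needed.
3 colors suffice: Dane=1, Lune=2, Farn=2, Corve=2, Jura=3, Arden=1, Gale=2, Holt=1. No two conflicting regions share a color.

3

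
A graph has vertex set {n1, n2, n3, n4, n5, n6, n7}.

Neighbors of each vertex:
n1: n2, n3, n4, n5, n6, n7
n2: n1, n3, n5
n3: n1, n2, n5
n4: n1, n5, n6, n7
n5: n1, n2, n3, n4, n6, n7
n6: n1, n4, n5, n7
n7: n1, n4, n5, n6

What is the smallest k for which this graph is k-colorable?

5

n1, n4, n5, n6, n7 are pairwise adjacent (a clique of size 5), so at least 5 colors are needed.
A valid assignment using 5 colors: n1=1, n2=4, n3=3, n4=4, n5=2, n6=3, n7=5. Each edge has distinct colors on its endpoints.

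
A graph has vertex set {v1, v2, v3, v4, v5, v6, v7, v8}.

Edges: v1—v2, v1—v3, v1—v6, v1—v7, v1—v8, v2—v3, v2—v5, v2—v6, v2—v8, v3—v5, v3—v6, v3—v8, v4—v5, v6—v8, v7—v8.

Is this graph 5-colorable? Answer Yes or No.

The chromatic number is 5. v1, v2, v3, v6, v8 are pairwise adjacent (a clique of size 5), so at least 5 colors are needed.
5 colors suffice: color 1 → {v3, v4, v7}; color 2 → {v5, v8}; color 3 → {v2}; color 4 → {v1}; color 5 → {v6}.
That is already a proper 5-coloring.

Yes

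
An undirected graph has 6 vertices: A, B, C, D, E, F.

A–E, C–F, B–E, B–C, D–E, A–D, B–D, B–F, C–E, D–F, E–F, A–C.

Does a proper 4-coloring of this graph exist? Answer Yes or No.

The chromatic number is 4. B, D, E, F form a clique, so at least 4 colors are needed.
4 colors suffice: color 1 → {E}; color 2 → {C, D}; color 3 → {A, F}; color 4 → {B}.
That is already a proper 4-coloring.

Yes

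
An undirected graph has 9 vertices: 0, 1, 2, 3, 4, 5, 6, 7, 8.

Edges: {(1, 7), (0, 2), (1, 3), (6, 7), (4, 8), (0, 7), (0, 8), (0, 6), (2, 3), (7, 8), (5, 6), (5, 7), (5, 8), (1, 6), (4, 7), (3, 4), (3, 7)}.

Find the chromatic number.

5, 7, 8 are pairwise adjacent, so at least 3 colors are needed.
3 colors suffice: color red → {2, 7}; color blue → {0, 1, 4, 5}; color green → {3, 6, 8}. No two adjacent vertices share a color.

3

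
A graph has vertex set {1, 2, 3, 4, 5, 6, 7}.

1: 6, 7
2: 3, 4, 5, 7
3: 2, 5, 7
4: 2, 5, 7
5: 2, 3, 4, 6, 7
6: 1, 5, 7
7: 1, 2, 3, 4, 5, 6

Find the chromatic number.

2, 4, 5, 7 are pairwise adjacent (a clique of size 4), so at least 4 colors are needed.
4 colors suffice: color red → {7}; color blue → {1, 5}; color green → {2, 6}; color yellow → {3, 4}. Each edge has distinct colors on its endpoints.

4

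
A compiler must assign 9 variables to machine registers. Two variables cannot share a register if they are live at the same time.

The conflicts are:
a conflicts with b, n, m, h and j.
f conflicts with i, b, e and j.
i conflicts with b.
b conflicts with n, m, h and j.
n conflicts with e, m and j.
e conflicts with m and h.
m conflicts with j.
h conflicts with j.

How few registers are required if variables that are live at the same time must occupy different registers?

5

a, b, n, m, j pairwise conflict, so at least 5 registers are needed.
5 registers suffice: register 1 → {b, e}; register 2 → {i, j}; register 3 → {a, f}; register 4 → {m, h}; register 5 → {n}. Each listed conflict is separated.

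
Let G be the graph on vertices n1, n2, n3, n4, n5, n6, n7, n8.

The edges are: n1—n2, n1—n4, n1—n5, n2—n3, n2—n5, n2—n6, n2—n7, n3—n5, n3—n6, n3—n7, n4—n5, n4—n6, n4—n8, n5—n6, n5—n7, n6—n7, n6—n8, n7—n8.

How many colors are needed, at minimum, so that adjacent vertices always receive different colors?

5

n2, n3, n5, n6, n7 form a clique, so at least 5 colors are needed.
5 colors suffice: n1=blue, n2=yellow, n3=purple, n4=green, n5=red, n6=blue, n7=green, n8=red. Every edge joins two different colors.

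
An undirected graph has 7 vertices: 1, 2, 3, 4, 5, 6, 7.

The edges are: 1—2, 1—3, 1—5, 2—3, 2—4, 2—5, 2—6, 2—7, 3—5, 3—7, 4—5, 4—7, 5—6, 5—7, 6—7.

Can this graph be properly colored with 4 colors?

The chromatic number is 4. 1, 2, 3, 5 are pairwise adjacent (a clique of size 4), so at least 4 colors are needed.
A valid assignment using 4 colors: 1=green, 2=blue, 3=yellow, 4=yellow, 5=red, 6=yellow, 7=green.
That is already a proper 4-coloring.

Yes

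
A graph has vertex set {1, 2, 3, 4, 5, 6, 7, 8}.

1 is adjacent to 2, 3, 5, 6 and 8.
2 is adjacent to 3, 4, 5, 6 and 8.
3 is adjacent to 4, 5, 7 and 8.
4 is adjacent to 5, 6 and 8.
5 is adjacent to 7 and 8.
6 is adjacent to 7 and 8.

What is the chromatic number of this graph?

5

2, 3, 4, 5, 8 are mutually adjacent (a clique of size 5), so at least 5 colors are needed.
5 colors suffice: color red → {5, 6}; color blue → {7, 8}; color green → {3}; color yellow → {2}; color purple → {1, 4}. Every edge joins two different colors.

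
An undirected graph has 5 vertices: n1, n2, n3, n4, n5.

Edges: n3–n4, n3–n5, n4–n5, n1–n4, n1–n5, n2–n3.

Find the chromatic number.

n3, n4, n5 are pairwise adjacent, so at least 3 colors are needed.
3 colors suffice: color 1 → {n1, n3}; color 2 → {n2, n4}; color 3 → {n5}. Every edge joins two different colors.

3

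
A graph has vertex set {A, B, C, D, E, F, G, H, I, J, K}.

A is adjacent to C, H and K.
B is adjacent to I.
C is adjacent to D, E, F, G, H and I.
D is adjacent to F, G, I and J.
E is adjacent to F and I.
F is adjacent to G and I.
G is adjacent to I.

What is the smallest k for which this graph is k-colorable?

5

C, D, F, G, I are pairwise adjacent (a clique of size 5), so at least 5 colors are needed.
A valid assignment using 5 colors: A=blue, B=red, C=red, D=yellow, E=yellow, F=green, G=purple, H=green, I=blue, J=red, K=red. Each edge has distinct colors on its endpoints.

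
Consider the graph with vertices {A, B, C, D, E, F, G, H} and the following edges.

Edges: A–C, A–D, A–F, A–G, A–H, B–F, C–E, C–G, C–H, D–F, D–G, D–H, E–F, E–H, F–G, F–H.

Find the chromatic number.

A, D, F, H are pairwise adjacent (a clique of size 4), so at least 4 colors are needed.
4 colors suffice: color 1 → {C, F}; color 2 → {A, B, E}; color 3 → {G, H}; color 4 → {D}. Every edge joins two different colors.

4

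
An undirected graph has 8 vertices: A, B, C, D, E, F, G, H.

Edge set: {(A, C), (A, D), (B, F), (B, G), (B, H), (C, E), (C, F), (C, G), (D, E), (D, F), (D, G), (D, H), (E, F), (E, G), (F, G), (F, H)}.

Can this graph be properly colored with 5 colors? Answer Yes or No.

The chromatic number is 4. D, E, F, G are mutually adjacent (a clique of size 4), so at least 4 colors are needed.
4 colors suffice: A=1, B=3, C=3, D=3, E=4, F=1, G=2, H=2.
Since 5 ≥ 4, a proper 5-coloring certainly exists.

Yes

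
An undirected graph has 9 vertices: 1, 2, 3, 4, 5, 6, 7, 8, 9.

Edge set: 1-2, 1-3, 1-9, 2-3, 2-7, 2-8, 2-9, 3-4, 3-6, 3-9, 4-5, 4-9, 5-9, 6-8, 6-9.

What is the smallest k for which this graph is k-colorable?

4

1, 2, 3, 9 are mutually adjacent (a clique of size 4), so at least 4 colors are needed.
4 colors suffice: color red → {7, 8, 9}; color blue → {3, 5}; color green → {2, 4, 6}; color yellow → {1}. Every edge joins two different colors.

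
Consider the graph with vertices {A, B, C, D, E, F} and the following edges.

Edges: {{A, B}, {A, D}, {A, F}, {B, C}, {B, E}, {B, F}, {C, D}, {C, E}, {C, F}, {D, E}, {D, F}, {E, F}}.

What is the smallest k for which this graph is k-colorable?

C, D, E, F form a clique, so at least 4 colors are needed.
4 colors suffice: A=3, B=2, C=3, D=2, E=4, F=1. No two adjacent vertices share a color.

4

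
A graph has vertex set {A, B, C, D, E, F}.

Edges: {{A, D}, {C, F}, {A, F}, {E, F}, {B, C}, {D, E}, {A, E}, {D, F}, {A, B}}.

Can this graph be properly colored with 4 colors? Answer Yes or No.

The chromatic number is 4. A, D, E, F are pairwise adjacent (a clique of size 4), so at least 4 colors are needed.
4 colors suffice: color 1 → {B, F}; color 2 → {A, C}; color 3 → {E}; color 4 → {D}.
That is already a proper 4-coloring.

Yes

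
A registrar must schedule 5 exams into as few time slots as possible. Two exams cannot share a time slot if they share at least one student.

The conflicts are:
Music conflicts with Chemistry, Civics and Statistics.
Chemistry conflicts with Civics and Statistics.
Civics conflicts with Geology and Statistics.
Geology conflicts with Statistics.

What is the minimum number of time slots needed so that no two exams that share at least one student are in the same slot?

Music, Chemistry, Civics, Statistics are mutually in conflict, so at least 4 time slots are needed.
A valid assignment using 4 time slots: Music=3, Chemistry=4, Civics=2, Geology=3, Statistics=1. Each listed conflict is separated.

4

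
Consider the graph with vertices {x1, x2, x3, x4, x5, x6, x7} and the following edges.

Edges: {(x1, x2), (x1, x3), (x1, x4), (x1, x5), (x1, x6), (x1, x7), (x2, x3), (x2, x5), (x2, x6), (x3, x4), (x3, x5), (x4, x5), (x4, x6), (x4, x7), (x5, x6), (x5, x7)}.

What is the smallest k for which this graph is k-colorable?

x1, x3, x4, x5 are pairwise adjacent (a clique of size 4), so at least 4 colors are needed.
4 colors suffice: color 1 → {x1}; color 2 → {x5}; color 3 → {x2, x4}; color 4 → {x3, x6, x7}. Every edge joins two different colors.

4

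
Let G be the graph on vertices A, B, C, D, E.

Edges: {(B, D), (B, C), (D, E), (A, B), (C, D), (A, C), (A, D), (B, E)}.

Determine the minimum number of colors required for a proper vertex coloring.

4

A, B, C, D are pairwise adjacent (a clique of size 4), so at least 4 colors are needed.
4 colors suffice: A=3, B=1, C=4, D=2, E=3. Each edge has distinct colors on its endpoints.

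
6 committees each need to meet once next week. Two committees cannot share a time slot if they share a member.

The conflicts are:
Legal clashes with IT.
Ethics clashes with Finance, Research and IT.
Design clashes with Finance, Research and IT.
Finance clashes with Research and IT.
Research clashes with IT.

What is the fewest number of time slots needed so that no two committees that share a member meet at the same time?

4

Ethics, Finance, Research, IT all conflict with each other, so at least 4 time slots are needed.
4 time slots suffice: time slot 1 → {IT}; time slot 2 → {Legal, Research}; time slot 3 → {Finance}; time slot 4 → {Ethics, Design}. Each listed conflict is separated.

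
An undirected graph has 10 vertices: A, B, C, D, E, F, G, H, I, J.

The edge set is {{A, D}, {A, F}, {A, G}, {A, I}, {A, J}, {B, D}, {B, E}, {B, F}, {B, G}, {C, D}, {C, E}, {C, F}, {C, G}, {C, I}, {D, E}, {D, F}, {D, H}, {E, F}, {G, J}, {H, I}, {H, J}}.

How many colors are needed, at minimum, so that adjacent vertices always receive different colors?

C, D, E, F are pairwise adjacent (a clique of size 4), so at least 4 colors are needed.
4 colors suffice: color red → {D, G, I}; color blue → {A, B, C, H}; color green → {F, J}; color yellow → {E}. No two adjacent vertices share a color.

4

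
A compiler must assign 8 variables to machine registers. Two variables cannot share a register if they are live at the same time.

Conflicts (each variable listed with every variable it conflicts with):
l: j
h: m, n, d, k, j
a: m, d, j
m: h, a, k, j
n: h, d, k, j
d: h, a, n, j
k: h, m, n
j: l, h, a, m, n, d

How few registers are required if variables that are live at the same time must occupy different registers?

h, n, d, j all conflict with each other, so at least 4 registers are needed.
4 registers suffice: register 1 → {k, j}; register 2 → {l, h, a}; register 3 → {m, d}; register 4 → {n}. No two conflicting variables share a register.

4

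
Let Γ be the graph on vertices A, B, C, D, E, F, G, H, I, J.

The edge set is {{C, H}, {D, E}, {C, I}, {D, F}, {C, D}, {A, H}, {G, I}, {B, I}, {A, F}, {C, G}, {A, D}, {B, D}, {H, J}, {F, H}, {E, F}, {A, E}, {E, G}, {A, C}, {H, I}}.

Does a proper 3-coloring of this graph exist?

A, D, E, F are pairwise adjacent (a clique of size 4), so at least 4 colors are needed.
So 3 colors are not enough.

No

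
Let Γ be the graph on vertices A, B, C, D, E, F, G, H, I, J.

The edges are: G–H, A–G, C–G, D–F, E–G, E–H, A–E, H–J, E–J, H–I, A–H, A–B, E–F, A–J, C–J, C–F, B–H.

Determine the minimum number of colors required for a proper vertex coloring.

4

A, E, H, J form a clique, so at least 4 colors are needed.
One proper 4-coloring: A=2, B=3, C=2, D=2, E=3, F=1, G=4, H=1, I=2, J=4. No two adjacent vertices share a color.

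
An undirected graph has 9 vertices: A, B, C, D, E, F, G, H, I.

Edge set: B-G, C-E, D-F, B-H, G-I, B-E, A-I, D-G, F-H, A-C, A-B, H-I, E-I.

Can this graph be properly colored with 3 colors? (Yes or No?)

The chromatic number is 3. The cycle H-F-D-G-I-H has odd length 5, so it cannot be 2-colored; at least 3 colors are needed.
A valid assignment using 3 colors: A=blue, B=red, C=red, D=red, E=blue, F=green, G=blue, H=blue, I=red.
That is already a proper 3-coloring.

Yes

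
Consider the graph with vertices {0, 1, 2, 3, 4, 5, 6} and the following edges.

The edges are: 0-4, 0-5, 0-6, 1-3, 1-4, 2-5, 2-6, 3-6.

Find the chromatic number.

The cycle 1-3-6-0-4-1 has odd length 5, so it cannot be 2-colored; at least 3 colors are needed.
3 colors suffice: 0=blue, 1=green, 2=blue, 3=blue, 4=red, 5=red, 6=red. Each edge has distinct colors on its endpoints.

3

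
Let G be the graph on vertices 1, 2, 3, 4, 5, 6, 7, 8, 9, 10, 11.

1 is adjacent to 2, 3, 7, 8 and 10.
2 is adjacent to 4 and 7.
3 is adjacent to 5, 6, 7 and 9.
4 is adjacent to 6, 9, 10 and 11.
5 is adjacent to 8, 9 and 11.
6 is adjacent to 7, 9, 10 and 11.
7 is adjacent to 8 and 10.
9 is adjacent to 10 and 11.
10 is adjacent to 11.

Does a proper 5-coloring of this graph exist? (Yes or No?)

The chromatic number is 5. 4, 6, 9, 10, 11 form a clique, so at least 5 colors are needed.
5 colors suffice: color red → {2, 3, 8, 10}; color blue → {7, 9}; color green → {1, 5, 6}; color yellow → {11}; color purple → {4}.
That is already a proper 5-coloring.

Yes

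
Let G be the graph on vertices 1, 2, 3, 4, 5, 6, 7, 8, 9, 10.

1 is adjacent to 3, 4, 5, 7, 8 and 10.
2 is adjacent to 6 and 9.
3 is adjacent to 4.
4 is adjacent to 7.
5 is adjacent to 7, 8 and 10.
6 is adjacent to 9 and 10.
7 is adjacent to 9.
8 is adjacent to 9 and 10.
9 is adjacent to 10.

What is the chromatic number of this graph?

1, 5, 8, 10 form a clique, so at least 4 colors are needed.
4 colors suffice: color red → {1, 9}; color blue → {2, 3, 7, 10}; color green → {4, 6, 8}; color yellow → {5}. Every edge joins two different colors.

4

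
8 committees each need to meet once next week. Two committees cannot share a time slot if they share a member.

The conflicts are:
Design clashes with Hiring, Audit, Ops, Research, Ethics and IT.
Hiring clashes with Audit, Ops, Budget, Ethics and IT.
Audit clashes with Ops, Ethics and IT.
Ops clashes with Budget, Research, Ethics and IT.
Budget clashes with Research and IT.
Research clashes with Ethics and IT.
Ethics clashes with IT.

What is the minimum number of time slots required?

6

Design, Hiring, Audit, Ops, Ethics, IT pairwise conflict, so at least 6 time slots are needed.
Using 6 time slots: Design=3, Hiring=4, Audit=6, Ops=2, Budget=3, Research=4, Ethics=5, IT=1. Each listed conflict is separated.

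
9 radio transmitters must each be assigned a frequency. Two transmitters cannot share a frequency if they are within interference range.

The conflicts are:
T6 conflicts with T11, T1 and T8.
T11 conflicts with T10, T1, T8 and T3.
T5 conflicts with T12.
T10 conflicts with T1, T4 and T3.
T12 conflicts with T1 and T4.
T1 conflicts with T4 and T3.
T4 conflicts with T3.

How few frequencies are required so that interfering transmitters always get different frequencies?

T10, T1, T4, T3 all conflict with each other, so at least 4 frequencies are needed.
4 frequencies suffice: frequency 1 → {T5, T1, T8}; frequency 2 → {T11, T4}; frequency 3 → {T6, T10, T12}; frequency 4 → {T3}. No two conflicting transmitters share a frequency.

4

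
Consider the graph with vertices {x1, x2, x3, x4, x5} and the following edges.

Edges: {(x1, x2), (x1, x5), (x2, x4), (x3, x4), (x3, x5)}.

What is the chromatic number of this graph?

The cycle x1-x5-x3-x4-x2-x1 has odd length 5, so it cannot be 2-colored; at least 3 colors are needed.
3 colors suffice: color 1 → {x1, x3}; color 2 → {x4, x5}; color 3 → {x2}. Each edge has distinct colors on its endpoints.

3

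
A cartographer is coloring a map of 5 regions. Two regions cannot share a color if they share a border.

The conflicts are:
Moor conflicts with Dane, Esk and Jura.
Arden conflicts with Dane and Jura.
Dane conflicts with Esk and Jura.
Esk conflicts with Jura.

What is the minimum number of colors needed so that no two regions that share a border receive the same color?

Moor, Dane, Esk, Jura are mutually in conflict, so at least 4 colors are needed.
4 colors suffice: color 1 → {Jura}; color 2 → {Dane}; color 3 → {Moor, Arden}; color 4 → {Esk}. Each listed conflict is separated.

4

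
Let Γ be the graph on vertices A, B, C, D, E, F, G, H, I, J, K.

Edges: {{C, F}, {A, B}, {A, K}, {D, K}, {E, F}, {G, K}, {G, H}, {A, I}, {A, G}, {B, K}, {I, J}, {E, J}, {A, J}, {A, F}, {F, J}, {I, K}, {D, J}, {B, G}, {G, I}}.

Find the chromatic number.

4

A, G, I, K form a clique, so at least 4 colors are needed.
One proper 4-coloring: A=red, B=yellow, C=red, D=red, E=red, F=green, G=green, H=red, I=yellow, J=blue, K=blue. Every edge joins two different colors.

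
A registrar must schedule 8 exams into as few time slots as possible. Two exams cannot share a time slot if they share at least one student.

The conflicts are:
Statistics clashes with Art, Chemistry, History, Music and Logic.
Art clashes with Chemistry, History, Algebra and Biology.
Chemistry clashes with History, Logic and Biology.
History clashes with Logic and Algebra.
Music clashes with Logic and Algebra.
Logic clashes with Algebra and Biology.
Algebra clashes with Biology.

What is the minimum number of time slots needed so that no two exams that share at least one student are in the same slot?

Statistics, Art, Chemistry, History are mutually in conflict, so at least 4 time slots are needed.
Using 4 time slots: Statistics=4, Art=1, Chemistry=2, History=3, Music=3, Logic=1, Algebra=2, Biology=3. Each listed conflict is separated.

4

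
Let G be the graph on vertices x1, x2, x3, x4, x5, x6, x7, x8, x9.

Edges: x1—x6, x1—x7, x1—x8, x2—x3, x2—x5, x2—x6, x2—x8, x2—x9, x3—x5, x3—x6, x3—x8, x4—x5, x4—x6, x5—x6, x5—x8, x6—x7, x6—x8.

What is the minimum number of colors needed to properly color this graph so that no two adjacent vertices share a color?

5

x2, x3, x5, x6, x8 are mutually adjacent (a clique of size 5), so at least 5 colors are needed.
5 colors suffice: color 1 → {x6, x9}; color 2 → {x1, x5}; color 3 → {x2, x4, x7}; color 4 → {x8}; color 5 → {x3}. Every edge joins two different colors.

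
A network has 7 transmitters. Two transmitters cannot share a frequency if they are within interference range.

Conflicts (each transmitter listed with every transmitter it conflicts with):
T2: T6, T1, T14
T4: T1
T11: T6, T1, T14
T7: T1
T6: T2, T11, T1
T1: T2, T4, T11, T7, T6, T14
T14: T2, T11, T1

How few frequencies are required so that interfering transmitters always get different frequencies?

T11, T1, T14 pairwise conflict, so at least 3 frequencies are needed.
3 frequencies suffice: frequency 1 → {T1}; frequency 2 → {T4, T7, T6, T14}; frequency 3 → {T2, T11}. No two conflicting transmitters share a frequency.

3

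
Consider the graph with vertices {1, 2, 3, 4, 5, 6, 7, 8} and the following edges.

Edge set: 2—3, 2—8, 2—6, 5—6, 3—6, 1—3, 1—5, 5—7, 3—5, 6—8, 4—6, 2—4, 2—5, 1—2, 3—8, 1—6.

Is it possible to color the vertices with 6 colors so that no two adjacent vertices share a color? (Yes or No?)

Yes

The chromatic number is 5. 1, 2, 3, 5, 6 are pairwise adjacent (a clique of size 5), so at least 5 colors are needed.
One proper 5-coloring: 1=e, 2=a, 3=c, 4=c, 5=d, 6=b, 7=a, 8=d.
Since 6 ≥ 5, a proper 6-coloring certainly exists.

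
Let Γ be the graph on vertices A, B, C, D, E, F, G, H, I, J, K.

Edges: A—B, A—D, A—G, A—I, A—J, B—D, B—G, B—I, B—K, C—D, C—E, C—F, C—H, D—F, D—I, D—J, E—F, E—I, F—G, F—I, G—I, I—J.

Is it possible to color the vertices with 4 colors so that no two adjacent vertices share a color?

The chromatic number is 4. A, B, D, I form a clique, so at least 4 colors are needed.
4 colors suffice: color 1 → {C, I, K}; color 2 → {D, E, G, H}; color 3 → {A, F}; color 4 → {B, J}.
That is already a proper 4-coloring.

Yes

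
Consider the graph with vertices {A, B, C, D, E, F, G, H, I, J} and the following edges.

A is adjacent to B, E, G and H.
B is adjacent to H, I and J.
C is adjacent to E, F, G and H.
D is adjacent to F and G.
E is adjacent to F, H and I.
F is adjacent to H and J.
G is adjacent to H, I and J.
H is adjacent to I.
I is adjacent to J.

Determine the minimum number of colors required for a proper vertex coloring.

4

C, E, F, H are mutually adjacent (a clique of size 4), so at least 4 colors are needed.
One proper 4-coloring: A=3, B=2, C=4, D=1, E=2, F=3, G=2, H=1, I=3, J=1. No two adjacent vertices share a color.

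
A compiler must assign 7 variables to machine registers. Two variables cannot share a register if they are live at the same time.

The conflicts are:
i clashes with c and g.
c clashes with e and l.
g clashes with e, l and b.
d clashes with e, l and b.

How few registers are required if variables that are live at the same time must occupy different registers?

d and l conflict, so at least 2 registers are needed.
2 registers suffice: register 1 → {c, g, d}; register 2 → {i, e, l, b}. Every pair that conflicts lands in different registers.

2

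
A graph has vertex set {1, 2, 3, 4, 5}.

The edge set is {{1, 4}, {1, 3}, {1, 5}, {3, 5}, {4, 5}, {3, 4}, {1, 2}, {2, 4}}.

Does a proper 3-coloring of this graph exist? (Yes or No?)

1, 3, 4, 5 are pairwise adjacent (a clique of size 4), so at least 4 colors are needed.
So 3 colors are not enough.

No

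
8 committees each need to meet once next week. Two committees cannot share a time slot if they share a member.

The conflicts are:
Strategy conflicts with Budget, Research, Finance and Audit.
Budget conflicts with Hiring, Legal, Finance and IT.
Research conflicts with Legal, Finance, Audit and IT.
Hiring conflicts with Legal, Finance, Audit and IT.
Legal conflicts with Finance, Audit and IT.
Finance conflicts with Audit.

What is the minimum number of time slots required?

Strategy, Research, Finance, Audit all conflict with each other, so at least 4 time slots are needed.
Using 4 time slots: Strategy=2, Budget=4, Research=3, Hiring=3, Legal=2, Finance=1, Audit=4, IT=1. Every pair that conflicts lands in different time slots.

4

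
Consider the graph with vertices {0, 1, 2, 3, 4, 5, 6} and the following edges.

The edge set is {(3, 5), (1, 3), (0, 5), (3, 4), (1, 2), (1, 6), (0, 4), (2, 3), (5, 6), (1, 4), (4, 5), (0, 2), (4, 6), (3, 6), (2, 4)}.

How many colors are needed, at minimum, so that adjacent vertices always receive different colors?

1, 3, 4, 6 are mutually adjacent (a clique of size 4), so at least 4 colors are needed.
One proper 4-coloring: 0=blue, 1=green, 2=yellow, 3=blue, 4=red, 5=green, 6=yellow. Every edge joins two different colors.

4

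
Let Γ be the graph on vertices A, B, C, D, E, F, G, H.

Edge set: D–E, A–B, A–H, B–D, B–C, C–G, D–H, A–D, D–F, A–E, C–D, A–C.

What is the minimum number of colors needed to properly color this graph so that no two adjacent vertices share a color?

4

A, B, C, D are pairwise adjacent (a clique of size 4), so at least 4 colors are needed.
4 colors suffice: color red → {D, G}; color blue → {A, F}; color green → {C, E, H}; color yellow → {B}. Each edge has distinct colors on its endpoints.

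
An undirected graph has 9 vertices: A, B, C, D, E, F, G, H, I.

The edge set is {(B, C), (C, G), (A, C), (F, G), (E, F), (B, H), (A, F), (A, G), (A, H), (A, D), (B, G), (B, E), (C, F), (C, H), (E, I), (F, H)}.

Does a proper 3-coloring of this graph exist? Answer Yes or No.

No

A, C, F, H are pairwise adjacent (a clique of size 4), so at least 4 colors are needed.
So 3 colors are not enough.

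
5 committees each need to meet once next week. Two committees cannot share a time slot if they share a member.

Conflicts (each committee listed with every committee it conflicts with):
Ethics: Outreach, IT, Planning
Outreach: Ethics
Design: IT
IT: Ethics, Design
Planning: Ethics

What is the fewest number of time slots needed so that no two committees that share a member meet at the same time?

Ethics and Outreach conflict, so at least 2 time slots are needed.
2 time slots suffice: time slot 1 → {Ethics, Design}; time slot 2 → {Outreach, IT, Planning}. Every pair that conflicts lands in different time slots.

2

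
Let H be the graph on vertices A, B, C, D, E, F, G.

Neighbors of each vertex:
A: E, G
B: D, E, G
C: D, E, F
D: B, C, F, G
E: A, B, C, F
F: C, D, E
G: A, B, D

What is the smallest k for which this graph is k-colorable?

C, D, F are pairwise adjacent, so at least 3 colors are needed.
3 colors suffice: color 1 → {D, E}; color 2 → {F, G}; color 3 → {A, B, C}. Every edge joins two different colors.

3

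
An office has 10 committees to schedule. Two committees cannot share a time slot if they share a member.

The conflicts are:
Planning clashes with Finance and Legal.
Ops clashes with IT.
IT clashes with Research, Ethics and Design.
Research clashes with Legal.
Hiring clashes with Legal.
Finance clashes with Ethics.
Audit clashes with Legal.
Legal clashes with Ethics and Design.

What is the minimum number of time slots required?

Audit and Legal conflict, so at least 2 time slots are needed.
2 time slots suffice: time slot 1 → {IT, Finance, Legal}; time slot 2 → {Planning, Ops, Research, Hiring, Audit, Ethics, Design}. Every pair that conflicts lands in different time slots.

2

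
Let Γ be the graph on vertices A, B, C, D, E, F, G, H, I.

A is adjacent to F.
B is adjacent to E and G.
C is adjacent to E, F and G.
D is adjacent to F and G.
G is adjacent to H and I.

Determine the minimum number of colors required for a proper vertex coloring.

2

B and G are adjacent, so at least 2 colors are needed.
A valid assignment using 2 colors: A=2, B=2, C=2, D=2, E=1, F=1, G=1, H=2, I=2. No two adjacent vertices share a color.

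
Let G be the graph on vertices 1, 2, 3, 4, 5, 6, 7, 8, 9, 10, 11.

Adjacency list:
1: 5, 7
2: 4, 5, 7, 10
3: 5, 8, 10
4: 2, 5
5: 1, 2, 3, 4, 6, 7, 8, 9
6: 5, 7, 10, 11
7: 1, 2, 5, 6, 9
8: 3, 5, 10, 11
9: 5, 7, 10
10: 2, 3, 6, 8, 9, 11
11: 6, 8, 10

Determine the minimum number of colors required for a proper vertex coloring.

1, 5, 7 are mutually adjacent, so at least 3 colors are needed.
3 colors suffice: color a → {5, 10}; color b → {3, 4, 7, 11}; color c → {1, 2, 6, 8, 9}. Each edge has distinct colors on its endpoints.

3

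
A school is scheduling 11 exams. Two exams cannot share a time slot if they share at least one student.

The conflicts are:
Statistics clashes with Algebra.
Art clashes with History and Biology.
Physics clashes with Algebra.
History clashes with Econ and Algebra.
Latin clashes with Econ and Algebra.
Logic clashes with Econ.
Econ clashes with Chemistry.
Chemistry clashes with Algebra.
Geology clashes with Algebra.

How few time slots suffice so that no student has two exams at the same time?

2

Art and Biology conflict, so at least 2 time slots are needed.
A valid assignment using 2 time slots: Statistics=2, Art=1, Physics=2, History=2, Latin=2, Logic=2, Econ=1, Chemistry=2, Geology=2, Algebra=1, Biology=2. Each listed conflict is separated.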